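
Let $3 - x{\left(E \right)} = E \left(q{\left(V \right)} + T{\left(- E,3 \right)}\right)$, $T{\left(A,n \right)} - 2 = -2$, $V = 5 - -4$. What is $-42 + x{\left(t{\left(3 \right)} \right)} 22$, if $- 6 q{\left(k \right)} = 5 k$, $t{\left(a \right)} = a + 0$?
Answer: $519$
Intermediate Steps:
$V = 9$ ($V = 5 + 4 = 9$)
$t{\left(a \right)} = a$
$q{\left(k \right)} = - \frac{5 k}{6}$
$T{\left(A,n \right)} = 0$ ($T{\left(A,n \right)} = 2 - 2 = 0$)
$x{\left(E \right)} = 3 + \frac{15 E}{2}$ ($x{\left(E \right)} = 3 - E \left(\left(- \frac{5}{6}\right) 9 + 0\right) = 3 - E \left(- \frac{15}{2} + 0\right) = 3 - E \left(- \frac{15}{2}\right) = 3 - - \frac{15 E}{2} = 3 + \frac{15 E}{2}$)
$-42 + x{\left(t{\left(3 \right)} \right)} 22 = -42 + \left(3 + \frac{15}{2} \cdot 3\right) 22 = -42 + \left(3 + \frac{45}{2}\right) 22 = -42 + \frac{51}{2} \cdot 22 = -42 + 561 = 519$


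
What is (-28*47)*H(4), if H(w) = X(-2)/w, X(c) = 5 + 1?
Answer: -1974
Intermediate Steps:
X(c) = 6
H(w) = 6/w
(-28*47)*H(4) = (-28*47)*(6/4) = -7896/4 = -1316*3/2 = -1974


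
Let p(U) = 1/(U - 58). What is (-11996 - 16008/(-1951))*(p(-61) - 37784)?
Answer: 105160239539836/232169 ≈ 4.5295e+8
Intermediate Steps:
p(U) = 1/(-58 + U)
(-11996 - 16008/(-1951))*(p(-61) - 37784) = (-11996 - 16008/(-1951))*(1/(-58 - 61) - 37784) = (-11996 - 16008*(-1/1951))*(1/(-119) - 37784) = (-11996 + 16008/1951)*(-1/119 - 37784) = -23388188/1951*(-4496297/119) = 105160239539836/232169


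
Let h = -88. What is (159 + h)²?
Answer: 5041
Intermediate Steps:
(159 + h)² = (159 - 88)² = 71² = 5041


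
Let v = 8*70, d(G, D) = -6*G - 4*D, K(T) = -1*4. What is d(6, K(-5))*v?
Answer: -11200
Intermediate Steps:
K(T) = -4
v = 560
d(6, K(-5))*v = (-6*6 - 4*(-4))*560 = (-36 + 16)*560 = -20*560 = -11200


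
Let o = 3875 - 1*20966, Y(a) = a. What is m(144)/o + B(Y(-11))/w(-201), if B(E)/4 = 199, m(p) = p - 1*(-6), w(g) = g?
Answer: -1514954/381699 ≈ -3.9690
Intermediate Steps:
m(p) = 6 + p (m(p) = p + 6 = 6 + p)
B(E) = 796 (B(E) = 4*199 = 796)
o = -17091 (o = 3875 - 20966 = -17091)
m(144)/o + B(Y(-11))/w(-201) = (6 + 144)/(-17091) + 796/(-201) = 150*(-1/17091) + 796*(-1/201) = -50/5697 - 796/201 = -1514954/381699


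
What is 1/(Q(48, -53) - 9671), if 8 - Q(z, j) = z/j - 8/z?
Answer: -318/3072493 ≈ -0.00010350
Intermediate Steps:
Q(z, j) = 8 + 8/z - z/j (Q(z, j) = 8 - (z/j - 8/z) = 8 - (-8/z + z/j) = 8 + (8/z - z/j) = 8 + 8/z - z/j)
1/(Q(48, -53) - 9671) = 1/((8 + 8/48 - 1*48/(-53)) - 9671) = 1/((8 + 8*(1/48) - 1*48*(-1/53)) - 9671) = 1/((8 + ⅙ + 48/53) - 9671) = 1/(2885/318 - 9671) = 1/(-3072493/318) = -318/3072493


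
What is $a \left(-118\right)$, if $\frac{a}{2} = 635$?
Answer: $-149860$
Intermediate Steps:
$a = 1270$ ($a = 2 \cdot 635 = 1270$)
$a \left(-118\right) = 1270 \left(-118\right) = -149860$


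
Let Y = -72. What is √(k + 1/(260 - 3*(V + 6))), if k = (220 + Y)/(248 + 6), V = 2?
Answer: 7*√2689987/14986 ≈ 0.76610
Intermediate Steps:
k = 74/127 (k = (220 - 72)/(248 + 6) = 148/254 = 148*(1/254) = 74/127 ≈ 0.58268)
√(k + 1/(260 - 3*(V + 6))) = √(74/127 + 1/(260 - 3*(2 + 6))) = √(74/127 + 1/(260 - 3*8)) = √(74/127 + 1/(260 - 24)) = √(74/127 + 1/236) = √(17591/29972) = 7*√2689987/14986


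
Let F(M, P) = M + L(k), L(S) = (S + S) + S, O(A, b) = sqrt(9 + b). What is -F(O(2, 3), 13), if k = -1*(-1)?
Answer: -3 - 2*sqrt(3) ≈ -6.4641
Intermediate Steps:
k = 1
L(S) = 3*S (L(S) = 2*S + S = 3*S)
F(M, P) = 3 + M (F(M, P) = M + 3*1 = M + 3 = 3 + M)
-F(O(2, 3), 13) = -(3 + sqrt(9 + 3)) = -(3 + sqrt(12)) = -(3 + 2*sqrt(3)) = -3 - 2*sqrt(3)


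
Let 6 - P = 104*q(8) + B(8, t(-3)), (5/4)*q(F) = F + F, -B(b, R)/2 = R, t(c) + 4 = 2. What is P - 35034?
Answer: -181816/5 ≈ -36363.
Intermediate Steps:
t(c) = -2 (t(c) = -4 + 2 = -2)
B(b, R) = -2*R
q(F) = 8*F/5 (q(F) = 4*(F + F)/5 = 4*(2*F)/5 = 8*F/5)
P = -6646/5 (P = 6 - (104*((8/5)*8) - 2*(-2)) = 6 - (104*(64/5) + 4) = 6 - (6656/5 + 4) = 6 - 1*6676/5 = 6 - 6676/5 = -6646/5 ≈ -1329.2)
P - 35034 = -6646/5 - 35034 = -181816/5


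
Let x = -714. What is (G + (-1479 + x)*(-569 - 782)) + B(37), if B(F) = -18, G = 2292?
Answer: 2965017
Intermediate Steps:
(G + (-1479 + x)*(-569 - 782)) + B(37) = (2292 + (-1479 - 714)*(-569 - 782)) - 18 = (2292 - 2193*(-1351)) - 18 = (2292 + 2962743) - 18 = 2965035 - 18 = 2965017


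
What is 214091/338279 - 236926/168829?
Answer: -44002320915/57111305291 ≈ -0.77047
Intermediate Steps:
214091/338279 - 236926/168829 = -44002320915/57111305291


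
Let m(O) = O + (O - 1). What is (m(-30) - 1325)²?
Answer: 1920996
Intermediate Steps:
m(O) = -1 + 2*O (m(O) = O + (-1 + O) = -1 + 2*O)
(m(-30) - 1325)² = ((-1 + 2*(-30)) - 1325)² = ((-1 - 60) - 1325)² = (-61 - 1325)² = (-1386)² = 1920996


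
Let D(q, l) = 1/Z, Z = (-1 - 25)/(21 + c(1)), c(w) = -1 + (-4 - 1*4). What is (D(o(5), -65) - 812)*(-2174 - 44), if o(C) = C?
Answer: 23426516/13 ≈ 1.8020e+6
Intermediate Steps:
c(w) = -9 (c(w) = -1 + (-4 - 4) = -1 - 8 = -9)
Z = -13/6 (Z = (-1 - 25)/(21 - 9) = -26/12 = -26*1/12 = -13/6 ≈ -2.1667)
D(q, l) = -6/13 (D(q, l) = 1/(-13/6) = -6/13)
(D(o(5), -65) - 812)*(-2174 - 44) = (-6/13 - 812)*(-2174 - 44) = -10562/13*(-2218) = 23426516/13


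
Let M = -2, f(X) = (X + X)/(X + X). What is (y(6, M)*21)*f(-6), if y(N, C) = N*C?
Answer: -252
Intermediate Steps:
f(X) = 1 (f(X) = (2*X)/((2*X)) = (2*X)*(1/(2*X)) = 1)
y(N, C) = C*N
(y(6, M)*21)*f(-6) = (-2*6*21)*1 = -12*21*1 = -252*1 = -252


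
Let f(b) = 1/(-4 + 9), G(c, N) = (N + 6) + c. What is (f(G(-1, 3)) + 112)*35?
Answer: 3927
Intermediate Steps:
G(c, N) = 6 + N + c (G(c, N) = (6 + N) + c = 6 + N + c)
f(b) = ⅕ (f(b) = 1/5 = ⅕)
(f(G(-1, 3)) + 112)*35 = (⅕ + 112)*35 = (561/5)*35 = 3927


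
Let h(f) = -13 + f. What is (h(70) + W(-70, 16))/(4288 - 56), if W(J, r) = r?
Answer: 73/4232 ≈ 0.017250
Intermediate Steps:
(h(70) + W(-70, 16))/(4288 - 56) = ((-13 + 70) + 16)/(4288 - 56) = (57 + 16)/4232 = 73*(1/4232) = 73/4232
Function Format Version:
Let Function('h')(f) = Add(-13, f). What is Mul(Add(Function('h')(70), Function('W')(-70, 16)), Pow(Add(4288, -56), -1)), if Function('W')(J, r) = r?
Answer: Rational(73, 4232) ≈ 0.017250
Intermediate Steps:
Mul(Add(Function('h')(70), Function('W')(-70, 16)), Pow(Add(4288, -56), -1)) = Mul(Add(Add(-13, 70), 16), Pow(Add(4288, -56), -1)) = Mul(Add(57, 16), Pow(4232, -1)) = Mul(73, Rational(1, 4232)) = Rational(73, 4232)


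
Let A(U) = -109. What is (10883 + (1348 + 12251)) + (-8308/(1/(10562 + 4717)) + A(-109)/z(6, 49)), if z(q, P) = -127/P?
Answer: -16118002809/127 ≈ -1.2691e+8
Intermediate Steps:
(10883 + (1348 + 12251)) + (-8308/(1/(10562 + 4717)) + A(-109)/z(6, 49)) = (10883 + (1348 + 12251)) + (-8308/(1/(10562 + 4717)) - 109/((-127/49))) = (10883 + 13599) + (-8308/(1/15279) - 109/((-127*1/49))) = 24482 + (-8308/1/15279 - 109/(-127/49)) = 24482 + (-8308*15279 - 109*(-49/127)) = 24482 + (-126937932 + 5341/127) = 24482 - 16121112023/127 = -16118002809/127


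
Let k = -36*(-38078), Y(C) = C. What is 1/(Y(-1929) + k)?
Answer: 1/1368879 ≈ 7.3052e-7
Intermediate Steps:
k = 1370808
1/(Y(-1929) + k) = 1/(-1929 + 1370808) = 1/1368879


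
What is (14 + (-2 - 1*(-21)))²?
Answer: 1089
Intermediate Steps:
(14 + (-2 - 1*(-21)))² = (14 + (-2 + 21))² = (14 + 19)² = 33² = 1089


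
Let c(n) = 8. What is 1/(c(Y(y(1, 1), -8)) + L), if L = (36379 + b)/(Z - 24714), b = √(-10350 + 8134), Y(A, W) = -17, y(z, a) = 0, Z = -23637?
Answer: 5647864193/40933495419 + 32234*I*√554/40933495419 ≈ 0.13798 + 1.8535e-5*I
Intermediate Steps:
b = 2*I*√554 (b = √(-2216) = 2*I*√554 ≈ 47.074*I)
L = -36379/48351 - 2*I*√554/48351 (L = (36379 + 2*I*√554)/(-23637 - 24714) = (36379 + 2*I*√554)/(-48351) = (36379 + 2*I*√554)*(-1/48351) = -36379/48351 - 2*I*√554/48351 ≈ -0.75239 - 0.0009736*I)
1/(c(Y(y(1, 1), -8)) + L) = 1/(8 + (-36379/48351 - 2*I*√554/48351)) = 1/(350429/48351 - 2*I*√554/48351)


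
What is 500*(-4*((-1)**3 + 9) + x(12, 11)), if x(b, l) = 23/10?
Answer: -14850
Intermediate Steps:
x(b, l) = 23/10 (x(b, l) = 23*(1/10) = 23/10)
500*(-4*((-1)**3 + 9) + x(12, 11)) = 500*(-4*((-1)**3 + 9) + 23/10) = 500*(-4*(-1 + 9) + 23/10) = 500*(-4*8 + 23/10) = 500*(-32 + 23/10) = 500*(-297/10) = -14850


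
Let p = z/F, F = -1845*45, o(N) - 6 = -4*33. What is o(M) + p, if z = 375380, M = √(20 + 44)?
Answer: -2167306/16605 ≈ -130.52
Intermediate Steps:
M = 8 (M = √64 = 8)
o(N) = -126 (o(N) = 6 - 4*33 = 6 - 132 = -126)
F = -83025
p = -75076/16605 (p = 375380/(-83025) = 375380*(-1/83025) = -75076/16605 ≈ -4.5213)
o(M) + p = -126 - 75076/16605 = -2167306/16605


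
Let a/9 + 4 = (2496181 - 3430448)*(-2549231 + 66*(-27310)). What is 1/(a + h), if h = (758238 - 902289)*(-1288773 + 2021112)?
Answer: 1/36485277494148 ≈ 2.7408e-14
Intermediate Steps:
h = -105494165289 (h = -144051*732339 = -105494165289)
a = 36590771659437 (a = -36 + 9*((2496181 - 3430448)*(-2549231 + 66*(-27310))) = -36 + 9*(-934267*(-2549231 - 1802460)) = -36 + 9*(-934267*(-4351691)) = -36 + 9*4065641295497 = -36 + 36590771659473 = 36590771659437)
1/(a + h) = 1/(36590771659437 - 105494165289) = 1/36485277494148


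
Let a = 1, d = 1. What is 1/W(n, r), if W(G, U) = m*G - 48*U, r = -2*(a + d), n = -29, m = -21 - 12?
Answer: 1/1149 ≈ 0.00087032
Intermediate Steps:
m = -33
r = -4 (r = -2*(1 + 1) = -2*2 = -4)
W(G, U) = -48*U - 33*G (W(G, U) = -33*G - 48*U = -48*U - 33*G)
1/W(n, r) = 1/(-48*(-4) - 33*(-29)) = 1/(192 + 957) = 1/1149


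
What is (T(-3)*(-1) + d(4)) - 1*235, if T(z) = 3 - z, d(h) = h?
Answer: -237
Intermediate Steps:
(T(-3)*(-1) + d(4)) - 1*235 = ((3 - 1*(-3))*(-1) + 4) - 1*235 = ((3 + 3)*(-1) + 4) - 235 = (6*(-1) + 4) - 235 = (-6 + 4) - 235 = -2 - 235 = -237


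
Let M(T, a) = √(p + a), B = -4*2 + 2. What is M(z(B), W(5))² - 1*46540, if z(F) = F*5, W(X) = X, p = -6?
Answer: -46541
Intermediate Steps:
B = -6 (B = -8 + 2 = -6)
z(F) = 5*F
M(T, a) = √(-6 + a)
M(z(B), W(5))² - 1*46540 = (√(-6 + 5))² - 1*46540 = (√(-1))² - 46540 = I² - 46540 = -1 - 46540 = -46541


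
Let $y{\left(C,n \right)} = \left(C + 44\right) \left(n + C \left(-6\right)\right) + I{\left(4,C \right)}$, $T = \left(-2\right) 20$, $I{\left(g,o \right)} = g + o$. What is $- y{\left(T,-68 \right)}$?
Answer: $-652$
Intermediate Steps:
$T = -40$
$y{\left(C,n \right)} = 4 + C + \left(44 + C\right) \left(n - 6 C\right)$ ($y{\left(C,n \right)} = \left(C + 44\right) \left(n + C \left(-6\right)\right) + \left(4 + C\right) = \left(44 + C\right) \left(n - 6 C\right) + \left(4 + C\right) = 4 + C + \left(44 + C\right) \left(n - 6 C\right)$)
$- y{\left(T,-68 \right)} = - (4 - -10520 - 6 \left(-40\right)^{2} + 44 \left(-68\right) - -2720) = - (4 + 10520 - 9600 - 2992 + 2720) = \left(-1\right) 652 = -652$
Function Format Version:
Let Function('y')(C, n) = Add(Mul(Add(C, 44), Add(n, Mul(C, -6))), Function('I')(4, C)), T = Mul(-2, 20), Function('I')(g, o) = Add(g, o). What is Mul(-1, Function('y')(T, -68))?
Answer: -652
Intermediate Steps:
T = -40
Function('y')(C, n) = Add(4, C, Mul(Add(44, C), Add(n, Mul(-6, C)))) (Function('y')(C, n) = Add(Mul(Add(C, 44), Add(n, Mul(C, -6))), Add(4, C)) = Add(Mul(Add(44, C), Add(n, Mul(-6, C))), Add(4, C)) = Add(4, C, Mul(Add(44, C), Add(n, Mul(-6, C)))))
Mul(-1, Function('y')(T, -68)) = Mul(-1, Add(4, Mul(-263, -40), Mul(-6, Pow(-40, 2)), Mul(44, -68), Mul(-40, -68))) = Mul(-1, Add(4, 10520, Mul(-6, 1600), -2992, 2720)) = Mul(-1, Add(4, 10520, -9600, -2992, 2720)) = Mul(-1, 652) = -652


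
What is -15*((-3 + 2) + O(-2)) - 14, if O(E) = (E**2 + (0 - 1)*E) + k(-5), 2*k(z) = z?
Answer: -103/2 ≈ -51.500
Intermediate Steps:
k(z) = z/2
O(E) = -5/2 + E**2 - E (O(E) = (E**2 + (0 - 1)*E) + (1/2)*(-5) = (E**2 - E) - 5/2 = -5/2 + E**2 - E)
-15*((-3 + 2) + O(-2)) - 14 = -15*((-3 + 2) + (-5/2 + (-2)**2 - 1*(-2))) - 14 = -15*(-1 + (-5/2 + 4 + 2)) - 14 = -15*(-1 + 7/2) - 14 = -15*5/2 - 14 = -75/2 - 14 = -103/2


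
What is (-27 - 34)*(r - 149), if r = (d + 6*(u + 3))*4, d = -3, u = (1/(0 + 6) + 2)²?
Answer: -4331/3 ≈ -1443.7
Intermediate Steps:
u = 169/36 (u = (1/6 + 2)² = (⅙ + 2)² = (13/6)² = 169/36 ≈ 4.6944)
r = 518/3 (r = (-3 + 6*(169/36 + 3))*4 = (-3 + 6*(277/36))*4 = (-3 + 277/6)*4 = (259/6)*4 = 518/3 ≈ 172.67)
(-27 - 34)*(r - 149) = (-27 - 34)*(518/3 - 149) = -61*71/3 = -4331/3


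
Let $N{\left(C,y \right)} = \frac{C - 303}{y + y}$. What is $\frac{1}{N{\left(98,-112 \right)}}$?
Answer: $\frac{224}{205} \approx 1.0927$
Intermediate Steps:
$N{\left(C,y \right)} = \frac{-303 + C}{2 y}$
$\frac{1}{N{\left(98,-112 \right)}} = \frac{1}{\frac{1}{2} \frac{1}{-112} \left(-303 + 98\right)} = \frac{1}{\frac{1}{2} \left(- \frac{1}{112}\right) \left(-205\right)} = \frac{1}{\frac{205}{224}} = \frac{224}{205}$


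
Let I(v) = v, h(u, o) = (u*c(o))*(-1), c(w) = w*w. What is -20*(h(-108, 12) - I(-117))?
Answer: -313380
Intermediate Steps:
c(w) = w²
h(u, o) = -u*o² (h(u, o) = (u*o²)*(-1) = -u*o²)
-20*(h(-108, 12) - I(-117)) = -20*(-1*(-108)*12² - 1*(-117)) = -20*(-1*(-108)*144 + 117) = -20*(15552 + 117) = -20*15669 = -313380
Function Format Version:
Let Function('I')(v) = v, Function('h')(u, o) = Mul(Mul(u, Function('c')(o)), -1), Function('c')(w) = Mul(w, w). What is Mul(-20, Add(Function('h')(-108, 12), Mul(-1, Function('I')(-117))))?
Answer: -313380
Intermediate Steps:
Function('c')(w) = Pow(w, 2)
Function('h')(u, o) = Mul(-1, u, Pow(o, 2)) (Function('h')(u, o) = Mul(Mul(u, Pow(o, 2)), -1) = Mul(-1, u, Pow(o, 2)))
Mul(-20, Add(Function('h')(-108, 12), Mul(-1, Function('I')(-117)))) = Mul(-20, Add(Mul(-1, -108, Pow(12, 2)), Mul(-1, -117))) = Mul(-20, Add(Mul(-1, -108, 144), 117)) = Mul(-20, Add(15552, 117)) = Mul(-20, 15669) = -313380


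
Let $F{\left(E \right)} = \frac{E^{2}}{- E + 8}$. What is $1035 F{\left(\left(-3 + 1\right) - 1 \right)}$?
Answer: $\frac{9315}{11} \approx 846.82$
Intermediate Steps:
$F{\left(E \right)} = \frac{E^{2}}{8 - E}$
$1035 F{\left(\left(-3 + 1\right) - 1 \right)} = 1035 \left(- \frac{\left(\left(-3 + 1\right) - 1\right)^{2}}{-8 + \left(\left(-3 + 1\right) - 1\right)}\right) = 1035 \left(- \frac{\left(-2 - 1\right)^{2}}{-8 - 3}\right) = 1035 \left(- \frac{\left(-3\right)^{2}}{-8 - 3}\right) = 1035 \left(\left(-1\right) 9 \frac{1}{-11}\right) = 1035 \left(\left(-1\right) 9 \left(- \frac{1}{11}\right)\right) = 1035 \cdot \frac{9}{11} = \frac{9315}{11}$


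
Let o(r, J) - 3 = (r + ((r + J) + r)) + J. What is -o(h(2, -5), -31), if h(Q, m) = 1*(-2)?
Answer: 65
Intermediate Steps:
h(Q, m) = -2
o(r, J) = 3 + 2*J + 3*r (o(r, J) = 3 + ((r + ((r + J) + r)) + J) = 3 + ((r + ((J + r) + r)) + J) = 3 + ((r + (J + 2*r)) + J) = 3 + ((J + 3*r) + J) = 3 + (2*J + 3*r) = 3 + 2*J + 3*r)
-o(h(2, -5), -31) = -(3 + 2*(-31) + 3*(-2)) = -(3 - 62 - 6) = -1*(-65) = 65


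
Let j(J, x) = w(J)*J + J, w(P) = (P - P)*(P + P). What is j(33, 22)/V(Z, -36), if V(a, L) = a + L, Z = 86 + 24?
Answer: 33/74 ≈ 0.44595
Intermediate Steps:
Z = 110
w(P) = 0 (w(P) = 0*(2*P) = 0)
j(J, x) = J (j(J, x) = 0*J + J = 0 + J = J)
V(a, L) = L + a
j(33, 22)/V(Z, -36) = 33/(-36 + 110) = 33/74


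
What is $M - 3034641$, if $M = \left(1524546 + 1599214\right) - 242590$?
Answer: $-153471$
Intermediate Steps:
$M = 2881170$ ($M = 3123760 - 242590 = 2881170$)
$M - 3034641 = 2881170 - 3034641 = -153471$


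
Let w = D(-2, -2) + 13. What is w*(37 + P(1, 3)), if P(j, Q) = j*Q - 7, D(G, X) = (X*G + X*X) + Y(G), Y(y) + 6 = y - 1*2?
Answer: 363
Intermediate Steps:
Y(y) = -8 + y (Y(y) = -6 + (y - 1*2) = -6 + (y - 2) = -6 + (-2 + y) = -8 + y)
D(G, X) = -8 + G + X² + G*X (D(G, X) = (X*G + X*X) + (-8 + G) = (G*X + X²) + (-8 + G) = (X² + G*X) + (-8 + G) = -8 + G + X² + G*X)
w = 11 (w = (-8 - 2 + (-2)² - 2*(-2)) + 13 = (-8 - 2 + 4 + 4) + 13 = -2 + 13 = 11)
P(j, Q) = -7 + Q*j (P(j, Q) = Q*j - 7 = -7 + Q*j)
w*(37 + P(1, 3)) = 11*(37 + (-7 + 3*1)) = 11*(37 + (-7 + 3)) = 11*(37 - 4) = 11*33 = 363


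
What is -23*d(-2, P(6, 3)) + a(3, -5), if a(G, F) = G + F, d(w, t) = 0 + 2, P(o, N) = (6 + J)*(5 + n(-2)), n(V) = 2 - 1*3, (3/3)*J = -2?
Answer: -48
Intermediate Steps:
J = -2
n(V) = -1 (n(V) = 2 - 3 = -1)
P(o, N) = 16 (P(o, N) = (6 - 2)*(5 - 1) = 4*4 = 16)
d(w, t) = 2
a(G, F) = F + G
-23*d(-2, P(6, 3)) + a(3, -5) = -23*2 + (-5 + 3) = -46 - 2 = -48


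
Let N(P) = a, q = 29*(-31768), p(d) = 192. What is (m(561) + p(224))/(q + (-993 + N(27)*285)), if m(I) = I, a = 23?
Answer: -753/915710 ≈ -0.00082231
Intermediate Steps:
q = -921272
N(P) = 23
(m(561) + p(224))/(q + (-993 + N(27)*285)) = (561 + 192)/(-921272 + (-993 + 23*285)) = 753/(-921272 + (-993 + 6555)) = 753/(-921272 + 5562) = 753/(-915710) = 753*(-1/915710) = -753/915710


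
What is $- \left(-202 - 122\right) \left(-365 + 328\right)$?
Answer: $-11988$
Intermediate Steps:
$- \left(-202 - 122\right) \left(-365 + 328\right) = - \left(-324\right) \left(-37\right) = \left(-1\right) 11988 = -11988$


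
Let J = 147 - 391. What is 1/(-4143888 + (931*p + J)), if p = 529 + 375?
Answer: -1/3302508 ≈ -3.0280e-7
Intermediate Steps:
p = 904
J = -244
1/(-4143888 + (931*p + J)) = 1/(-4143888 + (931*904 - 244)) = 1/(-4143888 + (841624 - 244)) = 1/(-4143888 + 841380) = 1/(-3302508) = -1/3302508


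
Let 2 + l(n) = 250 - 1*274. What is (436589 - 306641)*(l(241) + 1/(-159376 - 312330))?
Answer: -796864331718/235853 ≈ -3.3786e+6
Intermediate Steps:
l(n) = -26 (l(n) = -2 + (250 - 1*274) = -2 + (250 - 274) = -2 - 24 = -26)
(436589 - 306641)*(l(241) + 1/(-159376 - 312330)) = (436589 - 306641)*(-26 + 1/(-159376 - 312330)) = 129948*(-26 + 1/(-471706)) = 129948*(-26 - 1/471706) = 129948*(-12264357/471706) = -796864331718/235853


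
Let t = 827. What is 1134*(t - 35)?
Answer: 898128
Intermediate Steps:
1134*(t - 35) = 1134*(827 - 35) = 1134*792 = 898128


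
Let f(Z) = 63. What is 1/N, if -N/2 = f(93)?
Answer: -1/126 ≈ -0.0079365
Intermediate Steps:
N = -126 (N = -2*63 = -126)
1/N = 1/(-126) = -1/126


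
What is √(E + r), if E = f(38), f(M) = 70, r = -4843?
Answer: I*√4773 ≈ 69.087*I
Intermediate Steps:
E = 70
√(E + r) = √(70 - 4843) = √(-4773) = I*√4773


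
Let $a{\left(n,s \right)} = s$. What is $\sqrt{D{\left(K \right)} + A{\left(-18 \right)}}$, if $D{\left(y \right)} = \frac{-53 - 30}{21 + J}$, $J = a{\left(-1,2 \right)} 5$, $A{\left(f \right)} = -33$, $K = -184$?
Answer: $\frac{i \sqrt{34286}}{31} \approx 5.9731 i$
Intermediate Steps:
$J = 10$ ($J = 2 \cdot 5 = 10$)
$D{\left(y \right)} = - \frac{83}{31}$ ($D{\left(y \right)} = \frac{-53 - 30}{21 + 10} = - \frac{83}{31}$)
$\sqrt{D{\left(K \right)} + A{\left(-18 \right)}} = \sqrt{- \frac{83}{31} - 33} = \sqrt{- \frac{1106}{31}} = \frac{i \sqrt{34286}}{31}$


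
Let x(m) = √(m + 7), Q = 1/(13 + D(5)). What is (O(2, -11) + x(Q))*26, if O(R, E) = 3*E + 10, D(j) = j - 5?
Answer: -598 + 4*√299 ≈ -528.83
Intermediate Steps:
D(j) = -5 + j
Q = 1/13 (Q = 1/(13 + (-5 + 5)) = 1/(13 + 0) = 1/13 ≈ 0.076923)
O(R, E) = 10 + 3*E
x(m) = √(7 + m)
(O(2, -11) + x(Q))*26 = ((10 + 3*(-11)) + √(7 + 1/13))*26 = ((10 - 33) + √(92/13))*26 = (-23 + 2*√299/13)*26 = -598 + 4*√299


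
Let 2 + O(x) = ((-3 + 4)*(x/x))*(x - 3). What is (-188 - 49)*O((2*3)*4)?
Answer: -4503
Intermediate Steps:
O(x) = -5 + x (O(x) = -2 + ((-3 + 4)*(x/x))*(x - 3) = -2 + (1*1)*(-3 + x) = -2 + 1*(-3 + x) = -2 + (-3 + x) = -5 + x)
(-188 - 49)*O((2*3)*4) = (-188 - 49)*(-5 + (2*3)*4) = -237*(-5 + 6*4) = -237*(-5 + 24) = -237*19 = -4503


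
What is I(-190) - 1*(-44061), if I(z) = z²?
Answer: 80161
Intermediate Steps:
I(-190) - 1*(-44061) = (-190)² - 1*(-44061) = 36100 + 44061 = 80161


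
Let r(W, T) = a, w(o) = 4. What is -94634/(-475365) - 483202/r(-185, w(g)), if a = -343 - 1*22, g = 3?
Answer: 45946372028/34701645 ≈ 1324.0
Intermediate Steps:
a = -365 (a = -343 - 22 = -365)
r(W, T) = -365
-94634/(-475365) - 483202/r(-185, w(g)) = -94634/(-475365) - 483202/(-365) = -94634*(-1/475365) - 483202*(-1/365) = 94634/475365 + 483202/365 = 45946372028/34701645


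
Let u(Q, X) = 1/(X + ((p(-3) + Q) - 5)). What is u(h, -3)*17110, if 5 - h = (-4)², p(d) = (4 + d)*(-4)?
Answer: -17110/23 ≈ -743.91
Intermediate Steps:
p(d) = -16 - 4*d
h = -11 (h = 5 - 1*(-4)² = 5 - 1*16 = 5 - 16 = -11)
u(Q, X) = 1/(-9 + Q + X) (u(Q, X) = 1/(X + (((-16 - 4*(-3)) + Q) - 5)) = 1/(X + (((-16 + 12) + Q) - 5)) = 1/(X + ((-4 + Q) - 5)) = 1/(X + (-9 + Q)) = 1/(-9 + Q + X))
u(h, -3)*17110 = 17110/(-9 - 11 - 3) = 17110/(-23) = -1/23*17110 = -17110/23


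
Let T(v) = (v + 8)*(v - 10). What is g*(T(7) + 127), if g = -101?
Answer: -8282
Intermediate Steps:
T(v) = (-10 + v)*(8 + v) (T(v) = (8 + v)*(-10 + v) = (-10 + v)*(8 + v))
g*(T(7) + 127) = -101*((-80 + 7**2 - 2*7) + 127) = -101*((-80 + 49 - 14) + 127) = -101*(-45 + 127) = -101*82 = -8282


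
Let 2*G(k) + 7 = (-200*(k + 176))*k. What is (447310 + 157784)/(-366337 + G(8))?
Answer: -1210188/1027081 ≈ -1.1783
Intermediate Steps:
G(k) = -7/2 + k*(-35200 - 200*k)/2 (G(k) = -7/2 + ((-200*(k + 176))*k)/2 = -7/2 + ((-200*(176 + k))*k)/2 = -7/2 + ((-35200 - 200*k)*k)/2 = -7/2 + (k*(-35200 - 200*k))/2 = -7/2 + k*(-35200 - 200*k)/2)
(447310 + 157784)/(-366337 + G(8)) = (447310 + 157784)/(-366337 + (-7/2 - 17600*8 - 100*8²)) = 605094/(-366337 + (-7/2 - 140800 - 100*64)) = 605094/(-366337 + (-7/2 - 140800 - 6400)) = 605094/(-366337 - 294407/2) = 605094/(-1027081/2) = 605094*(-2/1027081) = -1210188/1027081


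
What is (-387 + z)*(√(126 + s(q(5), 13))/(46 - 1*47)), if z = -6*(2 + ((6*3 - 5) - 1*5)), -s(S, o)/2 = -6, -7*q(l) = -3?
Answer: 447*√138 ≈ 5251.1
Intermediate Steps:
q(l) = 3/7 (q(l) = -⅐*(-3) = 3/7)
s(S, o) = 12 (s(S, o) = -2*(-6) = 12)
z = -60 (z = -6*(2 + ((18 - 5) - 5)) = -6*(2 + (13 - 5)) = -6*(2 + 8) = -6*10 = -60)
(-387 + z)*(√(126 + s(q(5), 13))/(46 - 1*47)) = (-387 - 60)*(√(126 + 12)/(46 - 1*47)) = -447*√138/(46 - 47) = -447*√138/(-1) = -447*√138*(-1) = -(-447)*√138 = 447*√138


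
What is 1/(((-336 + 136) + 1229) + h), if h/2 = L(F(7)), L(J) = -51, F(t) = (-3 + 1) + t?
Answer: 1/927 ≈ 0.0010787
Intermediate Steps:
F(t) = -2 + t
h = -102 (h = 2*(-51) = -102)
1/(((-336 + 136) + 1229) + h) = 1/(((-336 + 136) + 1229) - 102) = 1/((-200 + 1229) - 102) = 1/(1029 - 102) = 1/927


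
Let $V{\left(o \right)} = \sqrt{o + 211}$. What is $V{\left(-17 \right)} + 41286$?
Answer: $41286 + \sqrt{194} \approx 41300.0$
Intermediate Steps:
$V{\left(o \right)} = \sqrt{211 + o}$
$V{\left(-17 \right)} + 41286 = \sqrt{211 - 17} + 41286 = \sqrt{194} + 41286 = 41286 + \sqrt{194}$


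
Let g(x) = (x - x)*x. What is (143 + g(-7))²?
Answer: 20449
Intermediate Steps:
g(x) = 0 (g(x) = 0*x = 0)
(143 + g(-7))² = (143 + 0)² = 143² = 20449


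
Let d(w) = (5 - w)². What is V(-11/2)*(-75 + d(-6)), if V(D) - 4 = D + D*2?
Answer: -575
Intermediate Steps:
V(D) = 4 + 3*D (V(D) = 4 + (D + D*2) = 4 + (D + 2*D) = 4 + 3*D)
V(-11/2)*(-75 + d(-6)) = (4 + 3*(-11/2))*(-75 + (-5 - 6)²) = (4 + 3*(-11*½))*(-75 + (-11)²) = (4 + 3*(-11/2))*(-75 + 121) = (4 - 33/2)*46 = -25/2*46 = -575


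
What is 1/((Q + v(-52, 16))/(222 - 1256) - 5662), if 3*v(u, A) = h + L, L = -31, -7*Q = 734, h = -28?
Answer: -21714/122942053 ≈ -0.00017662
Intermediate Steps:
Q = -734/7 (Q = -⅐*734 = -734/7 ≈ -104.86)
v(u, A) = -59/3 (v(u, A) = (-28 - 31)/3 = (⅓)*(-59) = -59/3)
1/((Q + v(-52, 16))/(222 - 1256) - 5662) = 1/((-734/7 - 59/3)/(222 - 1256) - 5662) = 1/(-2615/21/(-1034) - 5662) = 1/(-2615/21*(-1/1034) - 5662) = 1/(2615/21714 - 5662) = 1/(-122942053/21714) = -21714/122942053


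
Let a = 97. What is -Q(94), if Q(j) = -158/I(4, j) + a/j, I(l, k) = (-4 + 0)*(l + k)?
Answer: -13219/9212 ≈ -1.4350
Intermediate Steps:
I(l, k) = -4*k - 4*l (I(l, k) = -4*(k + l) = -4*k - 4*l)
Q(j) = -158/(-16 - 4*j) + 97/j (Q(j) = -158/(-4*j - 4*4) + 97/j = -158/(-4*j - 16) + 97/j = -158/(-16 - 4*j) + 97/j)
-Q(94) = -(776 + 273*94)/(2*94*(4 + 94)) = -(776 + 25662)/(2*94*98) = -26438/(2*94*98) = -1*13219/9212 = -13219/9212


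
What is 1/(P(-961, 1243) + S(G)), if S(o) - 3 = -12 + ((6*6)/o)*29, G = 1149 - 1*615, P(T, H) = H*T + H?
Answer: -89/106202547 ≈ -8.3802e-7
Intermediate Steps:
P(T, H) = H + H*T
G = 534 (G = 1149 - 615 = 534)
S(o) = -9 + 1044/o (S(o) = 3 + (-12 + ((6*6)/o)*29) = 3 + (-12 + (36/o)*29) = 3 + (-12 + 1044/o) = -9 + 1044/o)
1/(P(-961, 1243) + S(G)) = 1/(1243*(1 - 961) + (-9 + 1044/534)) = 1/(1243*(-960) + (-9 + 1044*(1/534))) = 1/(-1193280 + (-9 + 174/89)) = 1/(-1193280 - 627/89) = 1/(-106202547/89) = -89/106202547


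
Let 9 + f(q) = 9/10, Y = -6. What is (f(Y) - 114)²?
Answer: 1490841/100 ≈ 14908.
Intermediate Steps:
f(q) = -81/10 (f(q) = -9 + 9/10 = -81/10)
(f(Y) - 114)² = (-81/10 - 114)² = (-1221/10)² = 1490841/100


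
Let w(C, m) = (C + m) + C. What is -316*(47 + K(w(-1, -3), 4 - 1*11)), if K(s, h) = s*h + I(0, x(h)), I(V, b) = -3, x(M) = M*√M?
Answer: -24964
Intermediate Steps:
x(M) = M^(3/2)
w(C, m) = m + 2*C
K(s, h) = -3 + h*s (K(s, h) = s*h - 3 = h*s - 3 = -3 + h*s)
-316*(47 + K(w(-1, -3), 4 - 1*11)) = -316*(47 + (-3 + (4 - 1*11)*(-3 + 2*(-1)))) = -316*(47 + (-3 + (4 - 11)*(-3 - 2))) = -316*(47 + (-3 - 7*(-5))) = -316*(47 + (-3 + 35)) = -316*(47 + 32) = -316*79 = -24964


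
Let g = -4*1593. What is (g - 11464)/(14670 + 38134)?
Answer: -4459/13201 ≈ -0.33778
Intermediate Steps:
g = -6372
(g - 11464)/(14670 + 38134) = (-6372 - 11464)/(14670 + 38134) = -17836/52804 = -17836*1/52804 = -4459/13201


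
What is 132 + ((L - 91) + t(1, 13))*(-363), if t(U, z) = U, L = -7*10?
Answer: 58212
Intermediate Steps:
L = -70
132 + ((L - 91) + t(1, 13))*(-363) = 132 + ((-70 - 91) + 1)*(-363) = 132 + (-161 + 1)*(-363) = 132 - 160*(-363) = 132 + 58080 = 58212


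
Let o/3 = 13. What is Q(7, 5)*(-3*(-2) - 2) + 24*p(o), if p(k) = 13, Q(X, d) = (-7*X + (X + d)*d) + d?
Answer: 376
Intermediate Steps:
o = 39 (o = 3*13 = 39)
Q(X, d) = d - 7*X + d*(X + d) (Q(X, d) = (-7*X + d*(X + d)) + d = d - 7*X + d*(X + d))
Q(7, 5)*(-3*(-2) - 2) + 24*p(o) = (5 + 5² - 7*7 + 7*5)*(-3*(-2) - 2) + 24*13 = (5 + 25 - 49 + 35)*(6 - 2) + 312 = 16*4 + 312 = 64 + 312 = 376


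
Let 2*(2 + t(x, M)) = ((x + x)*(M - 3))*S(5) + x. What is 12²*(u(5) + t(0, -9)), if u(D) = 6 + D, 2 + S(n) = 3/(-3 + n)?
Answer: 1296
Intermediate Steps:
S(n) = -2 + 3/(-3 + n)
t(x, M) = -2 + x/2 - x*(-3 + M)/2 (t(x, M) = -2 + (((x + x)*(M - 3))*((9 - 2*5)/(-3 + 5)) + x)/2 = -2 + (((2*x)*(-3 + M))*((9 - 10)/2) + x)/2 = -2 + ((2*x*(-3 + M))*((½)*(-1)) + x)/2 = -2 + ((2*x*(-3 + M))*(-½) + x)/2 = -2 + (-x*(-3 + M) + x)/2 = -2 + (x - x*(-3 + M))/2 = -2 + (x/2 - x*(-3 + M)/2) = -2 + x/2 - x*(-3 + M)/2)
12²*(u(5) + t(0, -9)) = 12²*((6 + 5) + (-2 + 2*0 - ½*(-9)*0)) = 144*(11 + (-2 + 0 + 0)) = 144*(11 - 2) = 144*9 = 1296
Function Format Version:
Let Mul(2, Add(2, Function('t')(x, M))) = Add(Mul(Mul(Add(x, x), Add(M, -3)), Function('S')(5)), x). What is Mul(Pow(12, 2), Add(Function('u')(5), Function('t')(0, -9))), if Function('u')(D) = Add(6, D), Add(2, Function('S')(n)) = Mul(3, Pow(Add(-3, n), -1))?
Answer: 1296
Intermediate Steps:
Function('S')(n) = Add(-2, Mul(3, Pow(Add(-3, n), -1)))
Function('t')(x, M) = Add(-2, Mul(Rational(1, 2), x), Mul(Rational(-1, 2), x, Add(-3, M))) (Function('t')(x, M) = Add(-2, Mul(Rational(1, 2), Add(Mul(Mul(Add(x, x), Add(M, -3)), Mul(Pow(Add(-3, 5), -1), Add(9, Mul(-2, 5)))), x))) = Add(-2, Mul(Rational(1, 2), Add(Mul(Mul(Mul(2, x), Add(-3, M)), Mul(Pow(2, -1), Add(9, -10))), x))) = Add(-2, Mul(Rational(1, 2), Add(Mul(Mul(2, x, Add(-3, M)), Mul(Rational(1, 2), -1)), x))) = Add(-2, Mul(Rational(1, 2), Add(Mul(Mul(2, x, Add(-3, M)), Rational(-1, 2)), x))) = Add(-2, Mul(Rational(1, 2), Add(Mul(-1, x, Add(-3, M)), x))) = Add(-2, Mul(Rational(1, 2), Add(x, Mul(-1, x, Add(-3, M))))) = Add(-2, Add(Mul(Rational(1, 2), x), Mul(Rational(-1, 2), x, Add(-3, M)))) = Add(-2, Mul(Rational(1, 2), x), Mul(Rational(-1, 2), x, Add(-3, M))))
Mul(Pow(12, 2), Add(Function('u')(5), Function('t')(0, -9))) = Mul(Pow(12, 2), Add(Add(6, 5), Add(-2, Mul(2, 0), Mul(Rational(-1, 2), -9, 0)))) = Mul(144, Add(11, Add(-2, 0, 0))) = Mul(144, Add(11, -2)) = Mul(144, 9) = 1296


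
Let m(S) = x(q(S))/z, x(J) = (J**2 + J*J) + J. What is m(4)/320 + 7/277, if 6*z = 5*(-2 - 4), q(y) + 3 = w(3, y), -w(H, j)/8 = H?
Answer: -385187/443200 ≈ -0.86910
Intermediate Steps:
w(H, j) = -8*H
q(y) = -27 (q(y) = -3 - 8*3 = -3 - 24 = -27)
z = -5 (z = (5*(-2 - 4))/6 = (5*(-6))/6 = (1/6)*(-30) = -5)
x(J) = J + 2*J**2 (x(J) = (J**2 + J**2) + J = 2*J**2 + J = J + 2*J**2)
m(S) = -1431/5 (m(S) = -27*(1 + 2*(-27))/(-5) = -27*(1 - 54)*(-1/5) = -27*(-53)*(-1/5) = 1431*(-1/5) = -1431/5)
m(4)/320 + 7/277 = -1431/5/320 + 7/277 = -1431/5*1/320 + 7*(1/277) = -1431/1600 + 7/277 = -385187/443200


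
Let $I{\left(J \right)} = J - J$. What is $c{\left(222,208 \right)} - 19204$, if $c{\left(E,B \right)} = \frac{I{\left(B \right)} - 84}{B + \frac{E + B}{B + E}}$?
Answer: $- \frac{4013720}{209} \approx -19204.0$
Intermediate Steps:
$I{\left(J \right)} = 0$
$c{\left(E,B \right)} = - \frac{84}{1 + B}$ ($c{\left(E,B \right)} = \frac{0 - 84}{B + \frac{E + B}{B + E}} = - \frac{84}{B + \frac{B + E}{B + E}} = - \frac{84}{B + 1} = - \frac{84}{1 + B}$)
$c{\left(222,208 \right)} - 19204 = - \frac{84}{1 + 208} - 19204 = - \frac{84}{209} - 19204 = - \frac{4013720}{209}$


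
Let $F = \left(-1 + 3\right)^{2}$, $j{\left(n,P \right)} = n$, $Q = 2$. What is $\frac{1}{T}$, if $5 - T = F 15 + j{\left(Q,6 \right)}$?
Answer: $- \frac{1}{57} \approx -0.017544$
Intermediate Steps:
$F = 4$ ($F = 2^{2} = 4$)
$T = -57$ ($T = 5 - \left(4 \cdot 15 + 2\right) = 5 - \left(60 + 2\right) = 5 - 62 = -57$)
$\frac{1}{T} = \frac{1}{-57} = - \frac{1}{57}$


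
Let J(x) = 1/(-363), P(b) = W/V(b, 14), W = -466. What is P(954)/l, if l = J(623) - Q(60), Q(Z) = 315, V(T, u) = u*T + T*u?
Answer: 28193/509068392 ≈ 5.5382e-5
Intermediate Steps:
V(T, u) = 2*T*u (V(T, u) = T*u + T*u = 2*T*u)
P(b) = -233/(14*b) (P(b) = -466*1/(28*b) = -233/(14*b))
J(x) = -1/363
l = -114346/363 (l = -1/363 - 1*315 = -1/363 - 315 = -114346/363 ≈ -315.00)
P(954)/l = (-233/14/954)/(-114346/363) = -233/14*1/954*(-363/114346) = -233/13356*(-363/114346) = 28193/509068392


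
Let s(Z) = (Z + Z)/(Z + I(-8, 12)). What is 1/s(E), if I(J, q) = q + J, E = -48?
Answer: 11/24 ≈ 0.45833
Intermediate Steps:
I(J, q) = J + q
s(Z) = 2*Z/(4 + Z) (s(Z) = (Z + Z)/(Z + (-8 + 12)) = (2*Z)/(Z + 4) = (2*Z)/(4 + Z) = 2*Z/(4 + Z))
1/s(E) = 1/(2*(-48)/(4 - 48)) = 1/(2*(-48)/(-44)) = 1/(2*(-48)*(-1/44)) = 1/(24/11) = 11/24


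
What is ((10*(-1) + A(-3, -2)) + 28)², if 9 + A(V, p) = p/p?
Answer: 100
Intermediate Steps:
A(V, p) = -8 (A(V, p) = -9 + p/p = -9 + 1 = -8)
((10*(-1) + A(-3, -2)) + 28)² = ((10*(-1) - 8) + 28)² = ((-10 - 8) + 28)² = (-18 + 28)² = 10² = 100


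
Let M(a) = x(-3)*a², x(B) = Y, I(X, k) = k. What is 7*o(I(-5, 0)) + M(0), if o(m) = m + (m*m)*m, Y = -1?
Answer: 0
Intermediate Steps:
x(B) = -1
o(m) = m + m³ (o(m) = m + m²*m = m + m³)
M(a) = -a²
7*o(I(-5, 0)) + M(0) = 7*(0 + 0³) - 1*0² = 7*(0 + 0) - 1*0 = 7*0 + 0 = 0 + 0 = 0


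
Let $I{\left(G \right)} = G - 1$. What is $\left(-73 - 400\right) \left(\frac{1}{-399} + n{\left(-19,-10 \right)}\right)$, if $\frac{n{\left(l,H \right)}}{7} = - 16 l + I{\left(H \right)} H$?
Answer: $- \frac{546930373}{399} \approx -1.3708 \cdot 10^{6}$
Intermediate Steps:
$I{\left(G \right)} = -1 + G$ ($I{\left(G \right)} = G - 1 = -1 + G$)
$n{\left(l,H \right)} = - 112 l + 7 H \left(-1 + H\right)$ ($n{\left(l,H \right)} = 7 \left(- 16 l + \left(-1 + H\right) H\right) = 7 \left(- 16 l + H \left(-1 + H\right)\right) = - 112 l + 7 H \left(-1 + H\right)$)
$\left(-73 - 400\right) \left(\frac{1}{-399} + n{\left(-19,-10 \right)}\right) = \left(-73 - 400\right) \left(\frac{1}{-399} + \left(\left(-112\right) \left(-19\right) + 7 \left(-10\right) \left(-1 - 10\right)\right)\right) = - 473 \left(- \frac{1}{399} + \left(2128 + 7 \left(-10\right) \left(-11\right)\right)\right) = - 473 \left(- \frac{1}{399} + \left(2128 + 770\right)\right) = - 473 \left(- \frac{1}{399} + 2898\right) = \left(-473\right) \frac{1156301}{399} = - \frac{546930373}{399}$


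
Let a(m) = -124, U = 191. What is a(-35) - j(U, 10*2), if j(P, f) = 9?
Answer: -133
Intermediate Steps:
a(-35) - j(U, 10*2) = -124 - 1*9 = -124 - 9 = -133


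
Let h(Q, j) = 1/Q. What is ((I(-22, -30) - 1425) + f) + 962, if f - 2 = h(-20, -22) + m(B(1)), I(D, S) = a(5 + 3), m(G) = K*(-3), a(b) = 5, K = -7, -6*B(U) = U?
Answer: -8701/20 ≈ -435.05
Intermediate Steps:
B(U) = -U/6
m(G) = 21 (m(G) = -7*(-3) = 21)
I(D, S) = 5
f = 459/20 (f = 2 + (1/(-20) + 21) = 2 + (-1/20 + 21) = 2 + 419/20 = 459/20 ≈ 22.950)
((I(-22, -30) - 1425) + f) + 962 = ((5 - 1425) + 459/20) + 962 = (-1420 + 459/20) + 962 = -27941/20 + 962 = -8701/20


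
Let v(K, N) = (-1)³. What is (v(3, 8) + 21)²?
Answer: 400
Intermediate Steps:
v(K, N) = -1
(v(3, 8) + 21)² = (-1 + 21)² = 20² = 400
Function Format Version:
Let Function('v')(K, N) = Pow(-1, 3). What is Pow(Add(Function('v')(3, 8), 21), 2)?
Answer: 400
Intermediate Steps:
Function('v')(K, N) = -1
Pow(Add(Function('v')(3, 8), 21), 2) = Pow(Add(-1, 21), 2) = Pow(20, 2) = 400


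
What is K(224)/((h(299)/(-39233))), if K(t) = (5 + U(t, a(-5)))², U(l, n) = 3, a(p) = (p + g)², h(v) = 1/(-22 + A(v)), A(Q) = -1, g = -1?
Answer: 57750976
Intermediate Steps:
h(v) = -1/23 (h(v) = 1/(-22 - 1) = 1/(-23) = -1/23)
a(p) = (-1 + p)² (a(p) = (p - 1)² = (-1 + p)²)
K(t) = 64 (K(t) = (5 + 3)² = 8² = 64)
K(224)/((h(299)/(-39233))) = 64/((-1/23/(-39233))) = 64/((-1/23*(-1/39233))) = 64/(1/902359) = 64*902359 = 57750976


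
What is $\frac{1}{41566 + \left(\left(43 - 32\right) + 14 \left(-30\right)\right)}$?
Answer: $\frac{1}{41157} \approx 2.4297 \cdot 10^{-5}$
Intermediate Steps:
$\frac{1}{41566 + \left(\left(43 - 32\right) + 14 \left(-30\right)\right)} = \frac{1}{41566 + \left(\left(43 - 32\right) - 420\right)} = \frac{1}{41566 + \left(11 - 420\right)} = \frac{1}{41566 - 409} = \frac{1}{41157}$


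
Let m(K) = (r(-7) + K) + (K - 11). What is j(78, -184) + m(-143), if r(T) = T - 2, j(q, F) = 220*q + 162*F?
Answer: -12954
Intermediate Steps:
j(q, F) = 162*F + 220*q
r(T) = -2 + T
m(K) = -20 + 2*K (m(K) = ((-2 - 7) + K) + (K - 11) = (-9 + K) + (-11 + K) = -20 + 2*K)
j(78, -184) + m(-143) = (162*(-184) + 220*78) + (-20 + 2*(-143)) = (-29808 + 17160) + (-20 - 286) = -12648 - 306 = -12954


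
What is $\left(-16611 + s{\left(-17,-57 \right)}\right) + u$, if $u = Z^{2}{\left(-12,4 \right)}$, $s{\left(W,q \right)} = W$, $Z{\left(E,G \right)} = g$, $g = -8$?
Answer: $-16564$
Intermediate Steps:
$Z{\left(E,G \right)} = -8$
$u = 64$ ($u = \left(-8\right)^{2} = 64$)
$\left(-16611 + s{\left(-17,-57 \right)}\right) + u = \left(-16611 - 17\right) + 64 = -16628 + 64 = -16564$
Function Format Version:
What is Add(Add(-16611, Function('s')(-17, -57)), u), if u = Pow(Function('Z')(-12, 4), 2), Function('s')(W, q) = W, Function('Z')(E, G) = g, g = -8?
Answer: -16564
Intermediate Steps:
Function('Z')(E, G) = -8
u = 64 (u = Pow(-8, 2) = 64)
Add(Add(-16611, Function('s')(-17, -57)), u) = Add(Add(-16611, -17), 64) = Add(-16628, 64) = -16564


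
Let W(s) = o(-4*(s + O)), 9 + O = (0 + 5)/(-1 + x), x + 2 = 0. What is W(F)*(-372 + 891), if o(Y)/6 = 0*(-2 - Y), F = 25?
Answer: 0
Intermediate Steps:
x = -2 (x = -2 + 0 = -2)
O = -32/3 (O = -9 + (0 + 5)/(-1 - 2) = -9 + 5/(-3) = -9 + 5*(-⅓) = -9 - 5/3 = -32/3 ≈ -10.667)
o(Y) = 0 (o(Y) = 6*(0*(-2 - Y)) = 6*0 = 0)
W(s) = 0
W(F)*(-372 + 891) = 0*(-372 + 891) = 0*519 = 0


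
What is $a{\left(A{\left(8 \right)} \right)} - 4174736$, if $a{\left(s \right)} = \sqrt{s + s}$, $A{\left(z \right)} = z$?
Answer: $-4174732$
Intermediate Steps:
$a{\left(s \right)} = \sqrt{2} \sqrt{s}$ ($a{\left(s \right)} = \sqrt{2 s} = \sqrt{2} \sqrt{s}$)
$a{\left(A{\left(8 \right)} \right)} - 4174736 = \sqrt{2} \sqrt{8} - 4174736 = \sqrt{2} \cdot 2 \sqrt{2} - 4174736 = 4 - 4174736 = -4174732$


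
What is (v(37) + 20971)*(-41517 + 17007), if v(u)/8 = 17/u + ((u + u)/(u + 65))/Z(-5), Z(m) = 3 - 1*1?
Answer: -323406909130/629 ≈ -5.1416e+8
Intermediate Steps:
Z(m) = 2 (Z(m) = 3 - 1 = 2)
v(u) = 136/u + 8*u/(65 + u) (v(u) = 8*(17/u + ((u + u)/(u + 65))/2) = 8*(17/u + ((2*u)/(65 + u))*(½)) = 8*(17/u + (2*u/(65 + u))*(½)) = 8*(17/u + u/(65 + u)) = 136/u + 8*u/(65 + u))
(v(37) + 20971)*(-41517 + 17007) = (8*(1105 + 37² + 17*37)/(37*(65 + 37)) + 20971)*(-41517 + 17007) = (8*(1/37)*(1105 + 1369 + 629)/102 + 20971)*(-24510) = (8*(1/37)*(1/102)*3103 + 20971)*(-24510) = (12412/1887 + 20971)*(-24510) = (39584689/1887)*(-24510) = -323406909130/629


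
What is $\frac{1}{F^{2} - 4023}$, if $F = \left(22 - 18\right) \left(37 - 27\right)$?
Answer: $- \frac{1}{2423} \approx -0.00041271$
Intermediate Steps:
$F = 40$ ($F = 4 \cdot 10 = 40$)
$\frac{1}{F^{2} - 4023} = \frac{1}{40^{2} - 4023} = \frac{1}{1600 - 4023} = \frac{1}{-2423} = - \frac{1}{2423}$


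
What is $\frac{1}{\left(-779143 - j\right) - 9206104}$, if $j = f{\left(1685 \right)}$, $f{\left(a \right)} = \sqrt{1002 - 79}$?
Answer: $- \frac{9985247}{99705157650086} + \frac{\sqrt{923}}{99705157650086} \approx -1.0015 \cdot 10^{-7}$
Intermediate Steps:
$f{\left(a \right)} = \sqrt{923}$
$j = \sqrt{923} \approx 30.381$
$\frac{1}{\left(-779143 - j\right) - 9206104} = \frac{1}{\left(-779143 - \sqrt{923}\right) - 9206104} = \frac{1}{-9985247 - \sqrt{923}}$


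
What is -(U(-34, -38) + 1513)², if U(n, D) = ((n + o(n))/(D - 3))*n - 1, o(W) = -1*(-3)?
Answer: -3713439844/1681 ≈ -2.2091e+6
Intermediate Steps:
o(W) = 3
U(n, D) = -1 + n*(3 + n)/(-3 + D) (U(n, D) = ((n + 3)/(D - 3))*n - 1 = ((3 + n)/(-3 + D))*n - 1 = n*(3 + n)/(-3 + D) - 1 = -1 + n*(3 + n)/(-3 + D))
-(U(-34, -38) + 1513)² = -((3 + (-34)² - 1*(-38) + 3*(-34))/(-3 - 38) + 1513)² = -((3 + 1156 + 38 - 102)/(-41) + 1513)² = -(-1/41*1095 + 1513)² = -(-1095/41 + 1513)² = -(60938/41)² = -1*3713439844/1681 = -3713439844/1681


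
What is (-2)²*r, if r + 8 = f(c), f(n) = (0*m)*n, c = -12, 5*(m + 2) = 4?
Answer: -32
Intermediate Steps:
m = -6/5 (m = -2 + (⅕)*4 = -2 + ⅘ = -6/5 ≈ -1.2000)
f(n) = 0 (f(n) = (0*(-6/5))*n = 0*n = 0)
r = -8 (r = -8 + 0 = -8)
(-2)²*r = (-2)²*(-8) = 4*(-8) = -32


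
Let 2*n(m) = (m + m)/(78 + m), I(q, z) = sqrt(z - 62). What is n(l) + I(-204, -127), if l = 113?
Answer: 113/191 + 3*I*sqrt(21) ≈ 0.59162 + 13.748*I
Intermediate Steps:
I(q, z) = sqrt(-62 + z)
n(m) = m/(78 + m) (n(m) = ((m + m)/(78 + m))/2 = ((2*m)/(78 + m))/2 = (2*m/(78 + m))/2 = m/(78 + m))
n(l) + I(-204, -127) = 113/(78 + 113) + sqrt(-62 - 127) = 113/191 + sqrt(-189) = 113*(1/191) + 3*I*sqrt(21) = 113/191 + 3*I*sqrt(21)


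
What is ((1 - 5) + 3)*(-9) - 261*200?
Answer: -52191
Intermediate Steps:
((1 - 5) + 3)*(-9) - 261*200 = (-4 + 3)*(-9) - 52200 = -1*(-9) - 52200 = 9 - 52200 = -52191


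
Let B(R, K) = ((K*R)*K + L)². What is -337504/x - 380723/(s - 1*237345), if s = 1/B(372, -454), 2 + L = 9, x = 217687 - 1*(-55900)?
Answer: 141427010629717059528414905/381755159060596784098682128 ≈ 0.37047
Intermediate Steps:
x = 273587 (x = 217687 + 55900 = 273587)
L = 7 (L = -2 + 9 = 7)
B(R, K) = (7 + R*K²)² (B(R, K) = ((K*R)*K + 7)² = (R*K² + 7)² = (7 + R*K²)²)
s = 1/5879080007675281 (s = 1/((7 + 372*(-454)²)²) = 1/((7 + 372*206116)²) = 1/((7 + 76675152)²) = 1/(76675159²) = 1/5879080007675281 ≈ 1.7009e-16)
-337504/x - 380723/(s - 1*237345) = -337504/273587 - 380723/(1/5879080007675281 - 1*237345) = -337504*1/273587 - 380723/(1/5879080007675281 - 237345) = -337504/273587 - 380723/(-1395370244421689568944/5879080007675281) = -337504/273587 - 380723*(-5879080007675281/1395370244421689568944) = -337504/273587 + 2238300977762156008163/1395370244421689568944 = 141427010629717059528414905/381755159060596784098682128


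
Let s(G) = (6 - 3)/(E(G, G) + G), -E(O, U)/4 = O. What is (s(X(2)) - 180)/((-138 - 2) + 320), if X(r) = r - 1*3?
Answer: -179/180 ≈ -0.99444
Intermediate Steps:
E(O, U) = -4*O
X(r) = -3 + r (X(r) = r - 3 = -3 + r)
s(G) = -1/G (s(G) = (6 - 3)/(-4*G + G) = 3/((-3*G)) = 3*(-1/(3*G)) = -1/G)
(s(X(2)) - 180)/((-138 - 2) + 320) = (-1/(-3 + 2) - 180)/((-138 - 2) + 320) = (-1/(-1) - 180)/(-140 + 320) = (-1*(-1) - 180)/180 = (1 - 180)*(1/180) = -179*1/180 = -179/180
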